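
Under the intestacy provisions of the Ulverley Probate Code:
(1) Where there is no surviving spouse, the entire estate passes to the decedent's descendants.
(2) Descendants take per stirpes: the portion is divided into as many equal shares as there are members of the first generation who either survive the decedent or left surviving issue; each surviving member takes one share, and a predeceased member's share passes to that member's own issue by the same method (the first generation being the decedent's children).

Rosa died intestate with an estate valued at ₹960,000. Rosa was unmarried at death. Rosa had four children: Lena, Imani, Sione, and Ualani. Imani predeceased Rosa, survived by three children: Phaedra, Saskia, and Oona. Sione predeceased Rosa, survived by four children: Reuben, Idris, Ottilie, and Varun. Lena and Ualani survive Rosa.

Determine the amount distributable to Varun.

The entire ₹960,000 passes to the descendants.
That amount (₹960,000) is divided into 4 shares of ₹240,000: Lena and Ualani each take ₹240,000; Imani's ₹240,000 share passes to Imani's issue; Sione's ₹240,000 share passes to Sione's issue.
Imani's share (₹240,000) is divided into 3 shares of ₹80,000: Phaedra, Saskia, and Oona each take ₹80,000.
Sione's share (₹240,000) is divided into 4 shares of ₹60,000: Reuben, Idris, Ottilie, and Varun each take ₹60,000.

Varun receives ₹60,000.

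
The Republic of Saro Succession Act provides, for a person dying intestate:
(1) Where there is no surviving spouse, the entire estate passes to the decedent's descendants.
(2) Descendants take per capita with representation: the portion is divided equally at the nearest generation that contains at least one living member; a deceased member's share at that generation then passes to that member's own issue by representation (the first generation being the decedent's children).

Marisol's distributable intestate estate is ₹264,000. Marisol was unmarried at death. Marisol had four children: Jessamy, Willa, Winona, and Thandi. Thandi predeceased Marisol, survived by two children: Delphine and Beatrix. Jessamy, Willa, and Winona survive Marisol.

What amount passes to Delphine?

The entire ₹264,000 passes to the descendants.
That amount (₹264,000) is divided into 4 shares of ₹66,000: Jessamy, Willa, and Winona each take ₹66,000; Thandi's ₹66,000 share passes to Thandi's issue.
Thandi's share (₹66,000) is divided into 2 shares of ₹33,000: Delphine and Beatrix each take ₹33,000.

Delphine receives ₹33,000.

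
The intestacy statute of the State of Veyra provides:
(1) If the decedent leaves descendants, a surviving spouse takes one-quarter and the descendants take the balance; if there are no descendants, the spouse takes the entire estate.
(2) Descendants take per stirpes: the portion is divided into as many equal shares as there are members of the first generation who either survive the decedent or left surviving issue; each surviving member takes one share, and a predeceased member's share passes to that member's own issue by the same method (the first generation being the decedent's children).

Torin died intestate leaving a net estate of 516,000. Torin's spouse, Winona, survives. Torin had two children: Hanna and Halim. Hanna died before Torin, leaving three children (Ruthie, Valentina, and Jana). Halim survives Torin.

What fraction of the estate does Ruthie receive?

Ruthie receives 1/8 of the estate.

Winona takes one-quarter of 516,000 = 129,000. The remaining 387,000 passes to the descendants.
The descendants' portion (387,000) is divided into 2 shares of 193,500: Halim takes 193,500; Hanna's 193,500 share passes to Hanna's issue.
Hanna's share (193,500) is divided into 3 shares of 64,500: Ruthie, Valentina, and Jana each take 64,500.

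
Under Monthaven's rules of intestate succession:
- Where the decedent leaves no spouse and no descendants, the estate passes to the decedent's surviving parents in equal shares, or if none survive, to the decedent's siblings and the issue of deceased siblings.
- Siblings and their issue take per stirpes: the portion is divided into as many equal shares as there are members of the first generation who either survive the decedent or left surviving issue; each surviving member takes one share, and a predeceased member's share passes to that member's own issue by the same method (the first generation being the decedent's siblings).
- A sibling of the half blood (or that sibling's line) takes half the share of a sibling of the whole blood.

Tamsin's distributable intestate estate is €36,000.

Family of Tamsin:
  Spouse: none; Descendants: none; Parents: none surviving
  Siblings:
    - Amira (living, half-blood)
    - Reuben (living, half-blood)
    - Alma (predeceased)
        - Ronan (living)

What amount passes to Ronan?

The entire €36,000 passes to the siblings and their issue.
Counting each half-blood sibling's line as half a unit, there are 2 units in €36,000, so one unit is €18,000. Whole-blood lines (Alma) take €18,000 each; half-blood lines (Amira and Reuben) take €9,000 each.
Alma's share (€18,000) passes entirely to Ronan.

Ronan receives €18,000.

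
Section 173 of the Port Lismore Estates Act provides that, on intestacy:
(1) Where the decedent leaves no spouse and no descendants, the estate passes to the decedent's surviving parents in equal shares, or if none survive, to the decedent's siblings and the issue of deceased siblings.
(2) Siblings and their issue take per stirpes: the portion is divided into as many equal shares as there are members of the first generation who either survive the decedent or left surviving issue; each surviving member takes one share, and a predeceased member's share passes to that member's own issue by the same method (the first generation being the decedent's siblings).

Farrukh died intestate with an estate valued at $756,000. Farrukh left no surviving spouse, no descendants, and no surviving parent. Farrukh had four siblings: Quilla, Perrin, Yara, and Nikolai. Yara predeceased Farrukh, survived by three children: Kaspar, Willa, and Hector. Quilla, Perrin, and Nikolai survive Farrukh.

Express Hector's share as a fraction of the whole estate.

The entire $756,000 passes to the siblings and their issue.
That amount ($756,000) is divided into 4 shares of $189,000: Quilla, Perrin, and Nikolai each take $189,000; Yara's $189,000 share passes to Yara's issue.
Yara's share ($189,000) is divided into 3 shares of $63,000: Kaspar, Willa, and Hector each take $63,000.

Hector receives 1/12 of the estate.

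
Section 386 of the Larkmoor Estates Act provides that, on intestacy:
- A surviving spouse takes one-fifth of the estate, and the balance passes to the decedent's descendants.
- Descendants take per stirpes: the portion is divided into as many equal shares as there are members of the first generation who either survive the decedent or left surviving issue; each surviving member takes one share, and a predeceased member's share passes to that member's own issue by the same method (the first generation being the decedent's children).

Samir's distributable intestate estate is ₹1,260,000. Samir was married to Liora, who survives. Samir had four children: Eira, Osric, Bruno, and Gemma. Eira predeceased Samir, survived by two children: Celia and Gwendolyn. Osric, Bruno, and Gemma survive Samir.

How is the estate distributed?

Liora takes one-fifth of ₹1,260,000 = ₹252,000. The remaining ₹1,008,000 passes to the descendants.
The descendants' portion (₹1,008,000) is divided into 4 shares of ₹252,000: Osric, Bruno, and Gemma each take ₹252,000; Eira's ₹252,000 share passes to Eira's issue.
Eira's share (₹252,000) is divided into 2 shares of ₹126,000: Celia and Gwendolyn each take ₹126,000.

Liora: ₹252,000; Celia: ₹126,000; Gwendolyn: ₹126,000; Osric: ₹252,000; Bruno: ₹252,000; Gemma: ₹252,000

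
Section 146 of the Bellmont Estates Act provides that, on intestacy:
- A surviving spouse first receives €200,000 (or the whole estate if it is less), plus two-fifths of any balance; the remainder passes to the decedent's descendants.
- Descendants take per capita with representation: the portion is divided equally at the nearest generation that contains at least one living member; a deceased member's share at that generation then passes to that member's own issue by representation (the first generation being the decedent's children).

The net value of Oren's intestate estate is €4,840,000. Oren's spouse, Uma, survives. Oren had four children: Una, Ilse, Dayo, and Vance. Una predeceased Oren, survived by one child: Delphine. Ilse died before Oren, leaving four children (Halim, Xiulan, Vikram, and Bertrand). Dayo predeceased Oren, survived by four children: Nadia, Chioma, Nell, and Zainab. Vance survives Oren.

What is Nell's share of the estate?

Uma first takes €200,000, leaving a balance of €4,640,000. Uma then takes two-fifths of the balance (€1,856,000), for a total of €2,056,000. The remaining €2,784,000 passes to the descendants.
The descendants' portion (€2,784,000) is divided into 4 shares of €696,000: Vance takes €696,000; Una's €696,000 share passes to Una's issue; Ilse's €696,000 share passes to Ilse's issue; Dayo's €696,000 share passes to Dayo's issue.
Una's share (€696,000) passes entirely to Delphine.
Ilse's share (€696,000) is divided into 4 shares of €174,000: Halim, Xiulan, Vikram, and Bertrand each take €174,000.
Dayo's share (€696,000) is divided into 4 shares of €174,000: Nadia, Chioma, Nell, and Zainab each take €174,000.

Nell receives €174,000.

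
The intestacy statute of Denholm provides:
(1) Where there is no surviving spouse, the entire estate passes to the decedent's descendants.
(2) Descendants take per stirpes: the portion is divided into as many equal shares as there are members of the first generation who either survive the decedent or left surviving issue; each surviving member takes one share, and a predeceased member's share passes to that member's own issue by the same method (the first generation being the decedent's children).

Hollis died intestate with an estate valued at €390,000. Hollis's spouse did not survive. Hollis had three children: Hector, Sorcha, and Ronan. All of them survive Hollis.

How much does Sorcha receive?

Sorcha receives €130,000.

The entire €390,000 passes to the descendants.
That amount (€390,000) is divided into 3 shares of €130,000: Hector, Sorcha, and Ronan each take €130,000.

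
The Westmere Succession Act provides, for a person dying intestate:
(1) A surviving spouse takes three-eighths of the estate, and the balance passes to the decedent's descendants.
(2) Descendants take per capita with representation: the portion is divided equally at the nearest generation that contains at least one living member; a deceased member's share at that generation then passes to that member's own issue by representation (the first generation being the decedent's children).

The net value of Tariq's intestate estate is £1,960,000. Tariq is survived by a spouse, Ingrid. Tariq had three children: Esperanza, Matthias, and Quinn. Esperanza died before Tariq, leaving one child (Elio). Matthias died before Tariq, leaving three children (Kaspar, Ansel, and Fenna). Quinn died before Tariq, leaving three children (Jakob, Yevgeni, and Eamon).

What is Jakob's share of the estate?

Jakob receives £175,000.

Ingrid takes three-eighths of £1,960,000 = £735,000. The remaining £1,225,000 passes to the descendants.
No child survives, so the initial division is made at the grandchildren's generation.
The descendants' portion (£1,225,000) is divided into 7 shares of £175,000: Elio, Kaspar, Ansel, Fenna, Jakob, Yevgeni, and Eamon each take £175,000.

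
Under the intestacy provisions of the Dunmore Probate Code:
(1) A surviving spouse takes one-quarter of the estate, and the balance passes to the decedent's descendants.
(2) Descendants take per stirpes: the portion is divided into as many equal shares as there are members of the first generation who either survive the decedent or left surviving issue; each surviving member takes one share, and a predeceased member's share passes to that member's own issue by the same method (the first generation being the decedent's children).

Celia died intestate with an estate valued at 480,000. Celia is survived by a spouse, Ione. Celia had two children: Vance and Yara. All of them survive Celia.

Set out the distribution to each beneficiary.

Ione takes one-quarter of 480,000 = 120,000. The remaining 360,000 passes to the descendants.
The descendants' portion (360,000) is divided into 2 shares of 180,000: Vance and Yara each take 180,000.

Ione: 120,000; Vance: 180,000; Yara: 180,000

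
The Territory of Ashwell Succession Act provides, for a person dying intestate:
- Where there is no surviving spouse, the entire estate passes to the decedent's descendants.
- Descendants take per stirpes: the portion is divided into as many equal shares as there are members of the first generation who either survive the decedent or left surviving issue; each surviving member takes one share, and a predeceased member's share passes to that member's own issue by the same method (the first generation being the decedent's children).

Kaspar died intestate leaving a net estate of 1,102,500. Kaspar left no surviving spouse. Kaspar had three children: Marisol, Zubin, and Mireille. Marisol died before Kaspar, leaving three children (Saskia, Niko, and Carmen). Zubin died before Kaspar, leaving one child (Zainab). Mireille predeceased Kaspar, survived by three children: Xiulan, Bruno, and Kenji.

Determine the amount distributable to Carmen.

Carmen receives 122,500.

The entire 1,102,500 passes to the descendants.
That amount (1,102,500) is divided into 3 shares of 367,500: Marisol's 367,500 share passes to Marisol's issue; Zubin's 367,500 share passes to Zubin's issue; Mireille's 367,500 share passes to Mireille's issue.
Marisol's share (367,500) is divided into 3 shares of 122,500: Saskia, Niko, and Carmen each take 122,500.
Zubin's share (367,500) passes entirely to Zainab.
Mireille's share (367,500) is divided into 3 shares of 122,500: Xiulan, Bruno, and Kenji each take 122,500.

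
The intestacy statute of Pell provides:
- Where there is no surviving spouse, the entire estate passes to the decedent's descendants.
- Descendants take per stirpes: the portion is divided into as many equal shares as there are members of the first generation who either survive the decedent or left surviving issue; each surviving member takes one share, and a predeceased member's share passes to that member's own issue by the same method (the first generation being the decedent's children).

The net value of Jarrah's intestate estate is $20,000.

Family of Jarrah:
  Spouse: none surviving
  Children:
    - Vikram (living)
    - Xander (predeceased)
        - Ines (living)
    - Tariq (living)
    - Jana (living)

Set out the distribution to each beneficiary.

Vikram: $5,000; Ines: $5,000; Tariq: $5,000; Jana: $5,000

The entire $20,000 passes to the descendants.
That amount ($20,000) is divided into 4 shares of $5,000: Vikram, Tariq, and Jana each take $5,000; Xander's $5,000 share passes to Xander's issue.
Xander's share ($5,000) passes entirely to Ines.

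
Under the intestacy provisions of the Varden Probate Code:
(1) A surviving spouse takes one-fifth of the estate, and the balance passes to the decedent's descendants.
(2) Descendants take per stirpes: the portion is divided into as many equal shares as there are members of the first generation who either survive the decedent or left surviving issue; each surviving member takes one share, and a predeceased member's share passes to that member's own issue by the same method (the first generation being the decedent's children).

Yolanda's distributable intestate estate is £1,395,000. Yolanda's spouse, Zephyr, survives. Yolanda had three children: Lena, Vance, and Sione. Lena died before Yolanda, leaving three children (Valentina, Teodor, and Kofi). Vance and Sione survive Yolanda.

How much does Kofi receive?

Zephyr takes one-fifth of £1,395,000 = £279,000. The remaining £1,116,000 passes to the descendants.
The descendants' portion (£1,116,000) is divided into 3 shares of £372,000: Vance and Sione each take £372,000; Lena's £372,000 share passes to Lena's issue.
Lena's share (£372,000) is divided into 3 shares of £124,000: Valentina, Teodor, and Kofi each take £124,000.

Kofi receives £124,000.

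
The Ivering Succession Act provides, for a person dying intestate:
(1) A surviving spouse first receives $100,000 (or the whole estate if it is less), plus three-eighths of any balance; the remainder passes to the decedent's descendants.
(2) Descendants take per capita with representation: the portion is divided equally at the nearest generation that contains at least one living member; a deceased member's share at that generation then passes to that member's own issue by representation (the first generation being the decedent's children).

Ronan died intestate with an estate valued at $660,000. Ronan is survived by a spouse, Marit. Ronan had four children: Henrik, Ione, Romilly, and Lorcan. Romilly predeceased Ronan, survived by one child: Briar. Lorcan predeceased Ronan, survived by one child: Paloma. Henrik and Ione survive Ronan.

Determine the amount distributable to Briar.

Briar receives $87,500.

Marit first takes $100,000, leaving a balance of $560,000. Marit then takes three-eighths of the balance ($210,000), for a total of $310,000. The remaining $350,000 passes to the descendants.
The descendants' portion ($350,000) is divided into 4 shares of $87,500: Henrik and Ione each take $87,500; Romilly's $87,500 share passes to Romilly's issue; Lorcan's $87,500 share passes to Lorcan's issue.
Romilly's share ($87,500) passes entirely to Briar.
Lorcan's share ($87,500) passes entirely to Paloma.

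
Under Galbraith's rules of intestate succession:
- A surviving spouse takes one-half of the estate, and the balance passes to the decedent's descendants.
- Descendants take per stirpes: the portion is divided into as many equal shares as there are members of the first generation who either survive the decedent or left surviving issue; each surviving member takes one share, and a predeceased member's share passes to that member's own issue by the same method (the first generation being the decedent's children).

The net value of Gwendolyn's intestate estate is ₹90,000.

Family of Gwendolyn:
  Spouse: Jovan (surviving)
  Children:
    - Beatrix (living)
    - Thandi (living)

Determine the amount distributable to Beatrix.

Jovan takes one-half of ₹90,000 = ₹45,000. The remaining ₹45,000 passes to the descendants.
The descendants' portion (₹45,000) is divided into 2 shares of ₹22,500: Beatrix and Thandi each take ₹22,500.

Beatrix receives ₹22,500.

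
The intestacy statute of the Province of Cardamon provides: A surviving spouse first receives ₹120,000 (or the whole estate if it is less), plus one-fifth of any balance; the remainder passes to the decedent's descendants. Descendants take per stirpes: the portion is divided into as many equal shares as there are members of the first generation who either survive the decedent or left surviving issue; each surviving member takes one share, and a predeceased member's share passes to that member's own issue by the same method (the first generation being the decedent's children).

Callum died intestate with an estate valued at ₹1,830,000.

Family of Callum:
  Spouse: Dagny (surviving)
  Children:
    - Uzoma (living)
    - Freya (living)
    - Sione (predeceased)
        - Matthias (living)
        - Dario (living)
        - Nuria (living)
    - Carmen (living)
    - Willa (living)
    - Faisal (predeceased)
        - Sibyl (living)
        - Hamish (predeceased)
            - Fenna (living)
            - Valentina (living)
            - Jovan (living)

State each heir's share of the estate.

Dagny: ₹462,000; Uzoma: ₹228,000; Freya: ₹228,000; Matthias: ₹76,000; Dario: ₹76,000; Nuria: ₹76,000; Carmen: ₹228,000; Willa: ₹228,000; Sibyl: ₹114,000; Fenna: ₹38,000; Valentina: ₹38,000; Jovan: ₹38,000

Dagny first takes ₹120,000, leaving a balance of ₹1,710,000. Dagny then takes one-fifth of the balance (₹342,000), for a total of ₹462,000. The remaining ₹1,368,000 passes to the descendants.
The descendants' portion (₹1,368,000) is divided into 6 shares of ₹228,000: Uzoma, Freya, Carmen, and Willa each take ₹228,000; Sione's ₹228,000 share passes to Sione's issue; Faisal's ₹228,000 share passes to Faisal's issue.
Sione's share (₹228,000) is divided into 3 shares of ₹76,000: Matthias, Dario, and Nuria each take ₹76,000.
Faisal's share (₹228,000) is divided into 2 shares of ₹114,000: Sibyl takes ₹114,000; Hamish's ₹114,000 share passes to Hamish's issue.
Hamish's share (₹114,000) is divided into 3 shares of ₹38,000: Fenna, Valentina, and Jovan each take ₹38,000.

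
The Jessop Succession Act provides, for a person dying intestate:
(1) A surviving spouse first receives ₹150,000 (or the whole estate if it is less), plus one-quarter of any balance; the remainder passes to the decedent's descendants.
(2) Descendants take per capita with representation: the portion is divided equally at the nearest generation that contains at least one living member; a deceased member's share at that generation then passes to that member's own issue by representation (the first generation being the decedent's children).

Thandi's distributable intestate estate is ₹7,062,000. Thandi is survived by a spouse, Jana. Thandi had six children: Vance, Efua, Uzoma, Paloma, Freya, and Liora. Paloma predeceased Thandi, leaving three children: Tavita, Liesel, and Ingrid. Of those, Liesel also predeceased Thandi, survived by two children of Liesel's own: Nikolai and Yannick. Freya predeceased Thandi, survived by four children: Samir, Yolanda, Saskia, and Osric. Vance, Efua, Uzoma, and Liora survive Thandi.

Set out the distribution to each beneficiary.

Jana: ₹1,878,000; Vance: ₹864,000; Efua: ₹864,000; Uzoma: ₹864,000; Tavita: ₹288,000; Nikolai: ₹144,000; Yannick: ₹144,000; Ingrid: ₹288,000; Samir: ₹216,000; Yolanda: ₹216,000; Saskia: ₹216,000; Osric: ₹216,000; Liora: ₹864,000

Jana first takes ₹150,000, leaving a balance of ₹6,912,000. Jana then takes one-quarter of the balance (₹1,728,000), for a total of ₹1,878,000. The remaining ₹5,184,000 passes to the descendants.
The descendants' portion (₹5,184,000) is divided into 6 shares of ₹864,000: Vance, Efua, Uzoma, and Liora each take ₹864,000; Paloma's ₹864,000 share passes to Paloma's issue; Freya's ₹864,000 share passes to Freya's issue.
Paloma's share (₹864,000) is divided into 3 shares of ₹288,000: Tavita and Ingrid each take ₹288,000; Liesel's ₹288,000 share passes to Liesel's issue.
Liesel's share (₹288,000) is divided into 2 shares of ₹144,000: Nikolai and Yannick each take ₹144,000.
Freya's share (₹864,000) is divided into 4 shares of ₹216,000: Samir, Yolanda, Saskia, and Osric each take ₹216,000.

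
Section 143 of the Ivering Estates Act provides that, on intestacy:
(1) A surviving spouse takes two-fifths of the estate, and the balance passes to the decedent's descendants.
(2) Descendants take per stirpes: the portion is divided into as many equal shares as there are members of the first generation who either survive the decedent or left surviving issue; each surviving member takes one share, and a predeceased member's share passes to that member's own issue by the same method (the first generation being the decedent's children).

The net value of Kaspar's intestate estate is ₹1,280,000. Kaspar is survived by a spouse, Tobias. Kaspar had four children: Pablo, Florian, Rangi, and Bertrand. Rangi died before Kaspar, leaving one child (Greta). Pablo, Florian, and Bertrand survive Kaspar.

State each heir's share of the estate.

Tobias takes two-fifths of ₹1,280,000 = ₹512,000. The remaining ₹768,000 passes to the descendants.
The descendants' portion (₹768,000) is divided into 4 shares of ₹192,000: Pablo, Florian, and Bertrand each take ₹192,000; Rangi's ₹192,000 share passes to Rangi's issue.
Rangi's share (₹192,000) passes entirely to Greta.

Tobias: ₹512,000; Pablo: ₹192,000; Florian: ₹192,000; Greta: ₹192,000; Bertrand: ₹192,000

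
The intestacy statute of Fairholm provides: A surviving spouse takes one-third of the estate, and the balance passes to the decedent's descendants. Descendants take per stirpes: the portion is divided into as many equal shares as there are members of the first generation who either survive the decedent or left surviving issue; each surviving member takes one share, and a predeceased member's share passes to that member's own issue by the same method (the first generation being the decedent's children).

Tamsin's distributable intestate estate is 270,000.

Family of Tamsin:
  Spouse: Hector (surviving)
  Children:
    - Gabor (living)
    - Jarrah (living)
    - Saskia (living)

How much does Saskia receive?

Hector takes one-third of 270,000 = 90,000. The remaining 180,000 passes to the descendants.
The descendants' portion (180,000) is divided into 3 shares of 60,000: Gabor, Jarrah, and Saskia each take 60,000.

Saskia receives 60,000.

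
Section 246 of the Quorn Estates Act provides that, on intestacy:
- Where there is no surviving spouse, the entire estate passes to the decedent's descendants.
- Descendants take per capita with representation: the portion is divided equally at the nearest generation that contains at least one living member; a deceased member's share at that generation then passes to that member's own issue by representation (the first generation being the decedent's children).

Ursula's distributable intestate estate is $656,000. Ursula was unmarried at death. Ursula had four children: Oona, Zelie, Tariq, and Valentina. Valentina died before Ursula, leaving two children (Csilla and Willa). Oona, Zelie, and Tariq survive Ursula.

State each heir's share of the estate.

Oona: $164,000; Zelie: $164,000; Tariq: $164,000; Csilla: $82,000; Willa: $82,000

The entire $656,000 passes to the descendants.
That amount ($656,000) is divided into 4 shares of $164,000: Oona, Zelie, and Tariq each take $164,000; Valentina's $164,000 share passes to Valentina's issue.
Valentina's share ($164,000) is divided into 2 shares of $82,000: Csilla and Willa each take $82,000.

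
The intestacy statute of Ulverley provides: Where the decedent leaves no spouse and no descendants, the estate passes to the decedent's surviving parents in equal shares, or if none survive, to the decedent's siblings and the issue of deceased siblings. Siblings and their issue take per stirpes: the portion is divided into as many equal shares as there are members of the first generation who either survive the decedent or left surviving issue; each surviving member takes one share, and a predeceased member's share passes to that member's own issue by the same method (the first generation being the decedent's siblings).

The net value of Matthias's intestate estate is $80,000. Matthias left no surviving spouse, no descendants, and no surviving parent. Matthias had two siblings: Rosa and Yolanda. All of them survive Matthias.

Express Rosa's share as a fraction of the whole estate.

Rosa receives 1/2 of the estate.

The entire $80,000 passes to the siblings and their issue.
That amount ($80,000) is divided into 2 shares of $40,000: Rosa and Yolanda each take $40,000.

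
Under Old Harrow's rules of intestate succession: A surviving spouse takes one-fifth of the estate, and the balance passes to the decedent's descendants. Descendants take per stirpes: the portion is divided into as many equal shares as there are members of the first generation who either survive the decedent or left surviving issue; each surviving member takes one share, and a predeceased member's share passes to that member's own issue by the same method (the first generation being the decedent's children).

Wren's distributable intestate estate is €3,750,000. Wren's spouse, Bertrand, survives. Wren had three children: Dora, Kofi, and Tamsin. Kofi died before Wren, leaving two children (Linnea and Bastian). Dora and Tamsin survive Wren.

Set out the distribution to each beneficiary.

Bertrand: €750,000; Dora: €1,000,000; Linnea: €500,000; Bastian: €500,000; Tamsin: €1,000,000

Bertrand takes one-fifth of €3,750,000 = €750,000. The remaining €3,000,000 passes to the descendants.
The descendants' portion (€3,000,000) is divided into 3 shares of €1,000,000: Dora and Tamsin each take €1,000,000; Kofi's €1,000,000 share passes to Kofi's issue.
Kofi's share (€1,000,000) is divided into 2 shares of €500,000: Linnea and Bastian each take €500,000.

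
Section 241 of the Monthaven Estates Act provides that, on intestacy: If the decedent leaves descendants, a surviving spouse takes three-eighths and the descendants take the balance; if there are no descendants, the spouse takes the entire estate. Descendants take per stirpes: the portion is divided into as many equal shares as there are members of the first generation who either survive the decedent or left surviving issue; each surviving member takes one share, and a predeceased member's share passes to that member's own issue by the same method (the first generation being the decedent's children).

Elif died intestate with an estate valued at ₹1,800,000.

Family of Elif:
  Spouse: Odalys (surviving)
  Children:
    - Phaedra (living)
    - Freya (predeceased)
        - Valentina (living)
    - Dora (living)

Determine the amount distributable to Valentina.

Odalys takes three-eighths of ₹1,800,000 = ₹675,000. The remaining ₹1,125,000 passes to the descendants.
The descendants' portion (₹1,125,000) is divided into 3 shares of ₹375,000: Phaedra and Dora each take ₹375,000; Freya's ₹375,000 share passes to Freya's issue.
Freya's share (₹375,000) passes entirely to Valentina.

Valentina receives ₹375,000.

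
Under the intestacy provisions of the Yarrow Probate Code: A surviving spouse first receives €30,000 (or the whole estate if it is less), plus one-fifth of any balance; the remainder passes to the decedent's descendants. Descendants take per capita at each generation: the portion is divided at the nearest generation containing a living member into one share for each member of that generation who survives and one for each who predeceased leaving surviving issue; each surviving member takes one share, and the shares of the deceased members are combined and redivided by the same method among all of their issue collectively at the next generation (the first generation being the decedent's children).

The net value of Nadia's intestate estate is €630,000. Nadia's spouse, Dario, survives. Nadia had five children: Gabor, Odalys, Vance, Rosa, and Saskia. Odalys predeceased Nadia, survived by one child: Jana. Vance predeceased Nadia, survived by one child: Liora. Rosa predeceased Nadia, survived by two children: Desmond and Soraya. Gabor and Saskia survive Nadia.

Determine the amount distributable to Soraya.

Soraya receives €72,000.

Dario first takes €30,000, leaving a balance of €600,000. Dario then takes one-fifth of the balance (€120,000), for a total of €150,000. The remaining €480,000 passes to the descendants.
The descendants' portion (€480,000) is divided at the children's generation into 5 shares of €96,000. Gabor and Saskia each take €96,000. The 3 shares of the deceased (Odalys, Vance, and Rosa) are combined into a pool of €288,000.
That pool (€288,000) is divided at the grandchildren's generation equally among Jana, Liora, Desmond, and Soraya: €72,000 each.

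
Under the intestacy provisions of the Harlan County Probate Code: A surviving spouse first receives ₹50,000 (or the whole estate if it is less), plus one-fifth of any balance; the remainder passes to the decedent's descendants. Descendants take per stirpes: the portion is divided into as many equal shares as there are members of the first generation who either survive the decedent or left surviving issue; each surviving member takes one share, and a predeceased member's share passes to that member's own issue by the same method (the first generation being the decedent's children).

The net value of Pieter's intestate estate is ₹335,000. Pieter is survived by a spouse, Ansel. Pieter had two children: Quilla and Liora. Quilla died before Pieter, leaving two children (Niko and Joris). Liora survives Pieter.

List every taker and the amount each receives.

Ansel: ₹107,000; Niko: ₹57,000; Joris: ₹57,000; Liora: ₹114,000

Ansel first takes ₹50,000, leaving a balance of ₹285,000. Ansel then takes one-fifth of the balance (₹57,000), for a total of ₹107,000. The remaining ₹228,000 passes to the descendants.
The descendants' portion (₹228,000) is divided into 2 shares of ₹114,000: Liora takes ₹114,000; Quilla's ₹114,000 share passes to Quilla's issue.
Quilla's share (₹114,000) is divided into 2 shares of ₹57,000: Niko and Joris each take ₹57,000.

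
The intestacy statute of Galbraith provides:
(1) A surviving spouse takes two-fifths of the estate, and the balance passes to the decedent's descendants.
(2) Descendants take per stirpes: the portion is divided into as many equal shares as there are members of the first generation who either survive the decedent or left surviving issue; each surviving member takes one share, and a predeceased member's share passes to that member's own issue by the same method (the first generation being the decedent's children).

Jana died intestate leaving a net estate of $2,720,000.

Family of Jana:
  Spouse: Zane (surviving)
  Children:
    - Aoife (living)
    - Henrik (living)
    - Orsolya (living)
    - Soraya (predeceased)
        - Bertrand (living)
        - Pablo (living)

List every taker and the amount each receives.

Zane: $1,088,000; Aoife: $408,000; Henrik: $408,000; Orsolya: $408,000; Bertrand: $204,000; Pablo: $204,000

Zane takes two-fifths of $2,720,000 = $1,088,000. The remaining $1,632,000 passes to the descendants.
The descendants' portion ($1,632,000) is divided into 4 shares of $408,000: Aoife, Henrik, and Orsolya each take $408,000; Soraya's $408,000 share passes to Soraya's issue.
Soraya's share ($408,000) is divided into 2 shares of $204,000: Bertrand and Pablo each take $204,000.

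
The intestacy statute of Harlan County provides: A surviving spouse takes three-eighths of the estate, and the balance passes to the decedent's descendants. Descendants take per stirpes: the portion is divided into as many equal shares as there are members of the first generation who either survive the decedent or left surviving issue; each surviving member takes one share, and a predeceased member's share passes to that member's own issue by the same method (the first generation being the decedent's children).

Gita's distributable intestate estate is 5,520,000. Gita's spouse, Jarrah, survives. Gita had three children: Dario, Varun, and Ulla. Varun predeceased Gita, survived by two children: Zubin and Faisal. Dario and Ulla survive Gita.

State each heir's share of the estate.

Jarrah: 2,070,000; Dario: 1,150,000; Zubin: 575,000; Faisal: 575,000; Ulla: 1,150,000

Jarrah takes three-eighths of 5,520,000 = 2,070,000. The remaining 3,450,000 passes to the descendants.
The descendants' portion (3,450,000) is divided into 3 shares of 1,150,000: Dario and Ulla each take 1,150,000; Varun's 1,150,000 share passes to Varun's issue.
Varun's share (1,150,000) is divided into 2 shares of 575,000: Zubin and Faisal each take 575,000.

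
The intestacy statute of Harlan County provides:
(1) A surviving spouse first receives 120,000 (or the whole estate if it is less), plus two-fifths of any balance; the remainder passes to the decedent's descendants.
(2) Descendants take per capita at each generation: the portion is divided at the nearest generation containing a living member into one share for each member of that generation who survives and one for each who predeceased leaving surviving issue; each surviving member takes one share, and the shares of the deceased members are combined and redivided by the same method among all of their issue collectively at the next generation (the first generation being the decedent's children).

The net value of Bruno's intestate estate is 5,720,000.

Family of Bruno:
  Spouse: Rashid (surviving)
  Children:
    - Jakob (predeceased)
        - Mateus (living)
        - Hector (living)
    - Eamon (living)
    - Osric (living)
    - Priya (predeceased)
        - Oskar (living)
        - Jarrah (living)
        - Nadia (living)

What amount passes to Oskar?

Oskar receives 336,000.

Rashid first takes 120,000, leaving a balance of 5,600,000. Rashid then takes two-fifths of the balance (2,240,000), for a total of 2,360,000. The remaining 3,360,000 passes to the descendants.
The descendants' portion (3,360,000) is divided at the children's generation into 4 shares of 840,000. Eamon and Osric each take 840,000. The 2 shares of the deceased (Jakob and Priya) are combined into a pool of 1,680,000.
That pool (1,680,000) is divided at the grandchildren's generation equally among Mateus, Hector, Oskar, Jarrah, and Nadia: 336,000 each.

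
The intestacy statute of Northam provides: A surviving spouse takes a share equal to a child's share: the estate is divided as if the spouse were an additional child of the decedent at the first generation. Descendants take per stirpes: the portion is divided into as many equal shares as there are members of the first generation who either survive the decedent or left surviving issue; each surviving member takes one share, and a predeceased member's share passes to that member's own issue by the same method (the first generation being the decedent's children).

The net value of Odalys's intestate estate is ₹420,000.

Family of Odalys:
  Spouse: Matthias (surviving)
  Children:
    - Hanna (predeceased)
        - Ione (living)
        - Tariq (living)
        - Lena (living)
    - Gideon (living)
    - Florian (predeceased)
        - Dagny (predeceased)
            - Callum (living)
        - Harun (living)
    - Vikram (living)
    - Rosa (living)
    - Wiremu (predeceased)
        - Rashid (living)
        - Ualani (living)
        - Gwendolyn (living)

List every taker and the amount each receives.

The spouse counts as an additional share at the children's level, so there are 7 primary shares of ₹60,000. Matthias takes one such share (₹60,000).
The children's combined portion (₹360,000) is divided into 6 shares of ₹60,000: Gideon, Vikram, and Rosa each take ₹60,000; Hanna's ₹60,000 share passes to Hanna's issue; Florian's ₹60,000 share passes to Florian's issue; Wiremu's ₹60,000 share passes to Wiremu's issue.
Hanna's share (₹60,000) is divided into 3 shares of ₹20,000: Ione, Tariq, and Lena each take ₹20,000.
Florian's share (₹60,000) is divided into 2 shares of ₹30,000: Harun takes ₹30,000; Dagny's ₹30,000 share passes to Dagny's issue.
Dagny's share (₹30,000) passes entirely to Callum.
Wiremu's share (₹60,000) is divided into 3 shares of ₹20,000: Rashid, Ualani, and Gwendolyn each take ₹20,000.

Matthias: ₹60,000; Ione: ₹20,000; Tariq: ₹20,000; Lena: ₹20,000; Gideon: ₹60,000; Callum: ₹30,000; Harun: ₹30,000; Vikram: ₹60,000; Rosa: ₹60,000; Rashid: ₹20,000; Ualani: ₹20,000; Gwendolyn: ₹20,000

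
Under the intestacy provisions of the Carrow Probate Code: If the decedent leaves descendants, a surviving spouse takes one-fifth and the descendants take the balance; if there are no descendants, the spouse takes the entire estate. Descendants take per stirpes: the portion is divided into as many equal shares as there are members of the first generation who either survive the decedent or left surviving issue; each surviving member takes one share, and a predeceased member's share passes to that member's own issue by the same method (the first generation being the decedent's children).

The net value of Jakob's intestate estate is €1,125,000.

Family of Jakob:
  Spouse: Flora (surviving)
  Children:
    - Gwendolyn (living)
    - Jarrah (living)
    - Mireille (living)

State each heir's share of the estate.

Flora: €225,000; Gwendolyn: €300,000; Jarrah: €300,000; Mireille: €300,000

Flora takes one-fifth of €1,125,000 = €225,000. The remaining €900,000 passes to the descendants.
The descendants' portion (€900,000) is divided into 3 shares of €300,000: Gwendolyn, Jarrah, and Mireille each take €300,000.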